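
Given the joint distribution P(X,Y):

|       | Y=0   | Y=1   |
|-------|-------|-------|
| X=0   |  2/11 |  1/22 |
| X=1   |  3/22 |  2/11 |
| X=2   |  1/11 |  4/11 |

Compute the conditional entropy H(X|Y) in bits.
1.3582 bits

H(X|Y) = H(X,Y) - H(Y)

H(X,Y) = -Σ_{x,y} P(x,y) log₂ P(x,y). Per-cell terms -P(x,y)·log₂P(x,y):
  X=0: 0.44717, 0.20270
  X=1: 0.39197, 0.44717
  X=2: 0.31449, 0.53070
Sum of the 6 terms: H(X,Y) = 2.3342 bits

Marginal of Y (column sums):
  P(Y=0) = 2/11 + 3/22 + 1/11 = 9/22
  P(Y=1) = 1/22 + 2/11 + 4/11 = 13/22
H(Y) = -[(9/22)·log₂(9/22) + (13/22)·log₂(13/22)]
  = 0.52753 + 0.44850 = 0.9760 bits

H(X|Y) = H(X,Y) - H(Y) = 2.3342 - 0.9760 = 1.3582 bits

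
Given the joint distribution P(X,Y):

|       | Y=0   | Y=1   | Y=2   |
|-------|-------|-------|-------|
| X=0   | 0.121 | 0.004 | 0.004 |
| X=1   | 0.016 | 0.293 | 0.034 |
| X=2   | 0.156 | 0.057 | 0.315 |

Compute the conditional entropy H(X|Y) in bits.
0.8118 bits

H(X|Y) = H(X,Y) - H(Y)

H(X,Y) = -Σ_{x,y} P(x,y) log₂ P(x,y). Per-cell terms -P(x,y)·log₂P(x,y):
  X=0: 0.368677, 0.031863, 0.031863
  X=1: 0.095453, 0.518911, 0.165863
  X=2: 0.418140, 0.235575, 0.524972
Sum of the 9 terms: H(X,Y) = 2.39132 bits

Marginal of Y (column sums):
  P(Y=0) = 0.121 + 0.016 + 0.156 = 0.293
  P(Y=1) = 0.004 + 0.293 + 0.057 = 0.354
  P(Y=2) = 0.004 + 0.034 + 0.315 = 0.353
H(Y) = -[0.293·log₂(0.293) + 0.354·log₂(0.354) + 0.353·log₂(0.353)]
  = 0.518911 + 0.530355 + 0.530298 = 1.57956 bits

H(X|Y) = H(X,Y) - H(Y) = 2.39132 - 1.57956 = 0.8118 bits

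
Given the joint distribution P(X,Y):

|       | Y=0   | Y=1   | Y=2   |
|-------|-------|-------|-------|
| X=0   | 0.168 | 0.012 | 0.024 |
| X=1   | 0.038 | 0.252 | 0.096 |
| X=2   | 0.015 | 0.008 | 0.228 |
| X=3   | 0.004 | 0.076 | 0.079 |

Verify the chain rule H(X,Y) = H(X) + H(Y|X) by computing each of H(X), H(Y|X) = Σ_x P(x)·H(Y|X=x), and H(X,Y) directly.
H(X) = 1.9203 bits, H(Y|X) = 0.9593 bits, H(X,Y) = 2.8796 bits

Marginal of X (row sums):
  P(X=0) = 0.168 + 0.012 + 0.024 = 0.204
  P(X=1) = 0.038 + 0.252 + 0.096 = 0.386
  P(X=2) = 0.015 + 0.008 + 0.228 = 0.251
  P(X=3) = 0.004 + 0.076 + 0.079 = 0.159
H(X) = -[0.204·log₂(0.204) + 0.386·log₂(0.386) + 0.251·log₂(0.251) + 0.159·log₂(0.159)]
  = 0.46785 + 0.53010 + 0.50055 + 0.42181 = 1.9203 bits

H(Y|X) = Σ_x P(x)·H(Y|X=x):
  X=0: P(X=0) = 0.204, P(Y|X=0) = (14/17, 1/17, 2/17) → H(Y|X=0) = 0.83435
  X=1: P(X=1) = 0.386, P(Y|X=1) = (19/193, 126/193, 48/193) → H(Y|X=1) = 1.23015
  X=2: P(X=2) = 0.251, P(Y|X=2) = (15/251, 8/251, 228/251) → H(Y|X=2) = 0.52731
  X=3: P(X=3) = 0.159, P(Y|X=3) = (4/159, 76/159, 79/159) → H(Y|X=3) = 1.14407
H(Y|X) = 0.204·0.83435 + 0.386·1.23015 + 0.251·0.52731 + 0.159·1.14407 = 0.9593 bits

H(X,Y) = -Σ_{x,y} P(x,y) log₂ P(x,y). Per-cell terms -P(x,y)·log₂P(x,y):
  X=0: 0.43234, 0.07657, 0.12914
  X=1: 0.17928, 0.50110, 0.32456
  X=2: 0.09088, 0.05573, 0.48630
  X=3: 0.03186, 0.28256, 0.28930
Sum of the 12 terms: H(X,Y) = 2.8796 bits

Chain rule check:
  H(X) + H(Y|X) = 1.9203 + 0.9593 = 2.8796 bits
  H(X,Y) = 2.8796 bits
✓ Chain rule verified.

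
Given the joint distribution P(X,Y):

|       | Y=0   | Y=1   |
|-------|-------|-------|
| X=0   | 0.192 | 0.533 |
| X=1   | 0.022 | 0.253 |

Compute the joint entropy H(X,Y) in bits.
1.5638 bits

H(X,Y) = -Σ_{x,y} P(x,y) log₂ P(x,y). Per-cell terms -P(x,y)·log₂P(x,y):
  X=0: 0.45712, 0.48385
  X=1: 0.12114, 0.50165
Sum of the 4 terms: H(X,Y) = 1.5638 bits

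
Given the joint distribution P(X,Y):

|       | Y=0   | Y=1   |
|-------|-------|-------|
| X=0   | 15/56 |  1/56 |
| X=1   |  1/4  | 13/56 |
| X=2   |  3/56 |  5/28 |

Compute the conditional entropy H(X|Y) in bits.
1.2867 bits

H(X|Y) = H(X,Y) - H(Y)

H(X,Y) = -Σ_{x,y} P(x,y) log₂ P(x,y). Per-cell terms -P(x,y)·log₂P(x,y):
  X=0: 0.5091, 0.1037
  X=1: 0.5000, 0.4891
  X=2: 0.2262, 0.4438
Sum of the 6 terms: H(X,Y) = 2.2719 bits

Marginal of Y (column sums):
  P(Y=0) = 15/56 + 1/4 + 3/56 = 4/7
  P(Y=1) = 1/56 + 13/56 + 5/28 = 3/7
H(Y) = -[(4/7)·log₂(4/7) + (3/7)·log₂(3/7)]
  = 0.4613 + 0.5239 = 0.9852 bits

H(X|Y) = H(X,Y) - H(Y) = 2.2719 - 0.9852 = 1.2867 bits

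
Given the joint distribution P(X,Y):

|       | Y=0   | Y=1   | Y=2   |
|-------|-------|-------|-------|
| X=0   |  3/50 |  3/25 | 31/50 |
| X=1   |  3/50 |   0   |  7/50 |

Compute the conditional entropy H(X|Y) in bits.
0.6438 bits

H(X|Y) = H(X,Y) - H(Y)

H(X,Y) = -Σ_{x,y} P(x,y) log₂ P(x,y). Per-cell terms -P(x,y)·log₂P(x,y):
  X=0: 0.243534, 0.367067, 0.427589
  X=1: 0.243534, 0.000000, 0.397110
  (cells with P = 0 contribute 0)
Sum of the 6 terms: H(X,Y) = 1.67883 bits

Marginal of Y (column sums):
  P(Y=0) = 3/50 + 3/50 = 3/25
  P(Y=1) = 3/25 + 0 = 3/25
  P(Y=2) = 31/50 + 7/50 = 19/25
H(Y) = -[(3/25)·log₂(3/25) + (3/25)·log₂(3/25) + (19/25)·log₂(19/25)]
  = 0.367067 + 0.367067 + 0.300906 = 1.03504 bits

H(X|Y) = H(X,Y) - H(Y) = 1.67883 - 1.03504 = 0.6438 bits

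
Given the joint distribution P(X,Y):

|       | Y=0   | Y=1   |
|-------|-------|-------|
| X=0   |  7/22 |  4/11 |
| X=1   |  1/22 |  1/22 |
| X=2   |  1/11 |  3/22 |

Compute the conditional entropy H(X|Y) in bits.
1.1742 bits

H(X|Y) = H(X,Y) - H(Y)

H(X,Y) = -Σ_{x,y} P(x,y) log₂ P(x,y). Per-cell terms -P(x,y)·log₂P(x,y):
  X=0: 0.52566, 0.53070
  X=1: 0.20270, 0.20270
  X=2: 0.31449, 0.39197
Sum of the 6 terms: H(X,Y) = 2.1682 bits

Marginal of Y (column sums):
  P(Y=0) = 7/22 + 1/22 + 1/11 = 5/11
  P(Y=1) = 4/11 + 1/22 + 3/22 = 6/11
H(Y) = -[(5/11)·log₂(5/11) + (6/11)·log₂(6/11)]
  = 0.51705 + 0.47698 = 0.9940 bits

H(X|Y) = H(X,Y) - H(Y) = 2.1682 - 0.9940 = 1.1742 bits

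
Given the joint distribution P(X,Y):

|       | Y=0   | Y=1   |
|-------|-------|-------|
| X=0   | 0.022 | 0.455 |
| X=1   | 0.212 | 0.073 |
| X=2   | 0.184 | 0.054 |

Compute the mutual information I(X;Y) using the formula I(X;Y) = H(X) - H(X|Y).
0.4341 bits

I(X;Y) = H(X) - H(X|Y)

Marginal of X (row sums):
  P(X=0) = 0.022 + 0.455 = 0.477
  P(X=1) = 0.212 + 0.073 = 0.285
  P(X=2) = 0.184 + 0.054 = 0.238
H(X) = -[0.477·log₂(0.477) + 0.285·log₂(0.285) + 0.238·log₂(0.238)]
  = 0.509407 + 0.516125 + 0.492890 = 1.518422 bits

Marginal of Y (column sums):
  P(Y=0) = 0.022 + 0.212 + 0.184 = 0.418
  P(Y=1) = 0.455 + 0.073 + 0.054 = 0.582
H(X|Y) = Σ_y P(y)·H(X|Y=y):
  Y=0: P(Y=0) = 0.418, P(X|Y=0) = (1/19, 106/209, 92/209) → H(X|Y=0) = 1.241421
  Y=1: P(Y=1) = 0.582, P(X|Y=1) = (455/582, 73/582, 9/97) → H(X|Y=1) = 0.971568
H(X|Y) = 0.418·1.241421 + 0.582·0.971568 = 1.084367 bits

I(X;Y) = H(X) - H(X|Y) = 1.518422 - 1.084367 = 0.4341 bits

Cross-check via I(X;Y) = H(X) + H(Y) - H(X,Y): computing H(Y) from the column sums and H(X,Y) from the 6 cells in the same way gives H(Y) = 0.980511 bits and H(X,Y) = 2.064877 bits, so
I(X;Y) = 1.518422 + 0.980511 - 2.064877 = 0.4341 bits ✓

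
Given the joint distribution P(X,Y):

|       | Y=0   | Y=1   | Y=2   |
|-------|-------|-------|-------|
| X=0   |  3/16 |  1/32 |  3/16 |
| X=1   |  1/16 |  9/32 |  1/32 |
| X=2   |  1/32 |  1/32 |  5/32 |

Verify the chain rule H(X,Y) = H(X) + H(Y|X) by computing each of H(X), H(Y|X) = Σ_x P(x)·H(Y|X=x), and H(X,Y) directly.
H(X) = 1.5382 bits, H(Y|X) = 1.1756 bits, H(X,Y) = 2.7138 bits

Marginal of X (row sums):
  P(X=0) = 3/16 + 1/32 + 3/16 = 13/32
  P(X=1) = 1/16 + 9/32 + 1/32 = 3/8
  P(X=2) = 1/32 + 1/32 + 5/32 = 7/32
H(X) = -[(13/32)·log₂(13/32) + (3/8)·log₂(3/8) + (7/32)·log₂(7/32)]
  = 0.52795 + 0.53064 + 0.47964 = 1.5382 bits

H(Y|X) = Σ_x P(x)·H(Y|X=x):
  X=0: P(X=0) = 13/32, P(Y|X=0) = (6/13, 1/13, 6/13) → H(Y|X=0) = 1.31432
  X=1: P(X=1) = 3/8, P(Y|X=1) = (1/6, 3/4, 1/12) → H(Y|X=1) = 1.04085
  X=2: P(X=2) = 7/32, P(Y|X=2) = (1/7, 1/7, 5/7) → H(Y|X=2) = 1.14883
H(Y|X) = (13/32)·1.31432 + (3/8)·1.04085 + (7/32)·1.14883 = 1.1756 bits

H(X,Y) = -Σ_{x,y} P(x,y) log₂ P(x,y). Per-cell terms -P(x,y)·log₂P(x,y):
  X=0: 0.45282, 0.15625, 0.45282
  X=1: 0.25000, 0.51471, 0.15625
  X=2: 0.15625, 0.15625, 0.41845
Sum of the 9 terms: H(X,Y) = 2.7138 bits

Chain rule check:
  H(X) + H(Y|X) = 1.5382 + 1.1756 = 2.7138 bits
  H(X,Y) = 2.7138 bits
✓ Chain rule verified.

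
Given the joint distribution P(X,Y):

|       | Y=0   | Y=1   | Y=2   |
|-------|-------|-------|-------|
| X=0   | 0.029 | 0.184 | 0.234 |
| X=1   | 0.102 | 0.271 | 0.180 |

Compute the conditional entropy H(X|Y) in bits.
0.9517 bits

H(X|Y) = H(X,Y) - H(Y)

H(X,Y) = -Σ_{x,y} P(x,y) log₂ P(x,y). Per-cell terms -P(x,y)·log₂P(x,y):
  X=0: 0.14813, 0.44937, 0.49033
  X=1: 0.33592, 0.51047, 0.44531
Sum of the 6 terms: H(X,Y) = 2.3795 bits

Marginal of Y (column sums):
  P(Y=0) = 0.029 + 0.102 = 0.131
  P(Y=1) = 0.184 + 0.271 = 0.455
  P(Y=2) = 0.234 + 0.180 = 0.414
H(Y) = -[0.131·log₂(0.131) + 0.455·log₂(0.455) + 0.414·log₂(0.414)]
  = 0.38414 + 0.51691 + 0.52673 = 1.4278 bits

H(X|Y) = H(X,Y) - H(Y) = 2.3795 - 1.4278 = 0.9517 bits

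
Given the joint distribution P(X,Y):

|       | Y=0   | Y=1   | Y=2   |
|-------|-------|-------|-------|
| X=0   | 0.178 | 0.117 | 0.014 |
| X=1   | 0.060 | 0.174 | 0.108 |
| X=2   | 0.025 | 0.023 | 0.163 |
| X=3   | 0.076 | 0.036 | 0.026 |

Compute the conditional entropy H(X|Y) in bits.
1.6146 bits

H(X|Y) = H(X,Y) - H(Y)

H(X,Y) = -Σ_{x,y} P(x,y) log₂ P(x,y). Per-cell terms -P(x,y)·log₂P(x,y):
  X=0: 0.44323, 0.36216, 0.08622
  X=1: 0.24353, 0.43897, 0.34678
  X=2: 0.13305, 0.12517, 0.42658
  X=3: 0.28256, 0.17265, 0.13690
Sum of the 12 terms: H(X,Y) = 3.1978 bits

Marginal of Y (column sums):
  P(Y=0) = 0.178 + 0.060 + 0.025 + 0.076 = 0.339
  P(Y=1) = 0.117 + 0.174 + 0.023 + 0.036 = 0.350
  P(Y=2) = 0.014 + 0.108 + 0.163 + 0.026 = 0.311
H(Y) = -[0.339·log₂(0.339) + 0.350·log₂(0.350) + 0.311·log₂(0.311)]
  = 0.52906 + 0.53010 + 0.52404 = 1.5832 bits

H(X|Y) = H(X,Y) - H(Y) = 3.1978 - 1.5832 = 1.6146 bits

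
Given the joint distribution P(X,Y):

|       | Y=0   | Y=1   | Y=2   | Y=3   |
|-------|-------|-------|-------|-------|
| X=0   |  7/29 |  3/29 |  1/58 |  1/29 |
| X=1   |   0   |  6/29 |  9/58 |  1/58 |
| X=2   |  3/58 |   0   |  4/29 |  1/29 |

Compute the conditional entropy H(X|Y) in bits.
1.0017 bits

H(X|Y) = H(X,Y) - H(Y)

H(X,Y) = -Σ_{x,y} P(x,y) log₂ P(x,y). Per-cell terms -P(x,y)·log₂P(x,y):
  X=0: 0.4950, 0.3386, 0.1010, 0.1675
  X=1: 0.0000, 0.4703, 0.4171, 0.1010
  X=2: 0.2210, 0.0000, 0.3942, 0.1675
  (cells with P = 0 contribute 0)
Sum of the 12 terms: H(X,Y) = 2.8732 bits

Marginal of Y (column sums):
  P(Y=0) = 7/29 + 0 + 3/58 = 17/58
  P(Y=1) = 3/29 + 6/29 + 0 = 9/29
  P(Y=2) = 1/58 + 9/58 + 4/29 = 9/29
  P(Y=3) = 1/29 + 1/58 + 1/29 = 5/58
H(Y) = -[(17/58)·log₂(17/58) + (9/29)·log₂(9/29) + (9/29)·log₂(9/29) + (5/58)·log₂(5/58)]
  = 0.5189 + 0.5239 + 0.5239 + 0.3048 = 1.8715 bits

H(X|Y) = H(X,Y) - H(Y) = 2.8732 - 1.8715 = 1.0017 bits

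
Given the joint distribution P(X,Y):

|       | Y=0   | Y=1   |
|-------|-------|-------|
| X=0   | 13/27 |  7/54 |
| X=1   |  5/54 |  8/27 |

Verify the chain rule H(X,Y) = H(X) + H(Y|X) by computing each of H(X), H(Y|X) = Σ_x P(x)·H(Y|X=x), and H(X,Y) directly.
H(X) = 0.9641 bits, H(Y|X) = 0.7635 bits, H(X,Y) = 1.7276 bits

Marginal of X (row sums):
  P(X=0) = 13/27 + 7/54 = 11/18
  P(X=1) = 5/54 + 8/27 = 7/18
H(X) = -[(11/18)·log₂(11/18) + (7/18)·log₂(7/18)]
  = 0.43419 + 0.52989 = 0.9641 bits

H(Y|X) = Σ_x P(x)·H(Y|X=x):
  X=0: P(X=0) = 11/18, P(Y|X=0) = (26/33, 7/33) → H(Y|X=0) = 0.74552
  X=1: P(X=1) = 7/18, P(Y|X=1) = (5/21, 16/21) → H(Y|X=1) = 0.79186
H(Y|X) = (11/18)·0.74552 + (7/18)·0.79186 = 0.7635 bits

H(X,Y) = -Σ_{x,y} P(x,y) log₂ P(x,y). Per-cell terms -P(x,y)·log₂P(x,y):
  X=0: 0.50770, 0.38209
  X=1: 0.31787, 0.51997
Sum of the 4 terms: H(X,Y) = 1.7276 bits

Chain rule check:
  H(X) + H(Y|X) = 0.9641 + 0.7635 = 1.7276 bits
  H(X,Y) = 1.7276 bits
✓ Chain rule verified.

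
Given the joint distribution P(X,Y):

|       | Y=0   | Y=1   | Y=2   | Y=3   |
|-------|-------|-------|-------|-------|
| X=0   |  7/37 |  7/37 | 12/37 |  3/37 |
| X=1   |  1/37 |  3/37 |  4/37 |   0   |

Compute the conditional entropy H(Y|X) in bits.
1.7581 bits

H(Y|X) = H(X,Y) - H(X)

H(X,Y) = -Σ_{x,y} P(x,y) log₂ P(x,y). Per-cell terms -P(x,y)·log₂P(x,y):
  X=0: 0.45445, 0.45445, 0.52686, 0.29388
  X=1: 0.14080, 0.29388, 0.34697, 0.00000
  (cells with P = 0 contribute 0)
Sum of the 8 terms: H(X,Y) = 2.5113 bits

Marginal of X (row sums):
  P(X=0) = 7/37 + 7/37 + 12/37 + 3/37 = 29/37
  P(X=1) = 1/37 + 3/37 + 4/37 + 0 = 8/37
H(X) = -[(29/37)·log₂(29/37) + (8/37)·log₂(8/37)]
  = 0.27548 + 0.47772 = 0.7532 bits

H(Y|X) = H(X,Y) - H(X) = 2.5113 - 0.7532 = 1.7581 bits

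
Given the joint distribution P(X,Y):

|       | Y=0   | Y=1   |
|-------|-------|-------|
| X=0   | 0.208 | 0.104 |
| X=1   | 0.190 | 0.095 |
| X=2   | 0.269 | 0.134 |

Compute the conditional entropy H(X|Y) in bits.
1.5688 bits

H(X|Y) = H(X,Y) - H(Y)

H(X,Y) = -Σ_{x,y} P(x,y) log₂ P(x,y). Per-cell terms -P(x,y)·log₂P(x,y):
  X=0: 0.4712, 0.3396
  X=1: 0.4552, 0.3226
  X=2: 0.5096, 0.3886
Sum of the 6 terms: H(X,Y) = 2.4868 bits

Marginal of Y (column sums):
  P(Y=0) = 0.208 + 0.190 + 0.269 = 0.667
  P(Y=1) = 0.104 + 0.095 + 0.134 = 0.333
H(Y) = -[0.667·log₂(0.667) + 0.333·log₂(0.333)]
  = 0.3897 + 0.5283 = 0.9180 bits

H(X|Y) = H(X,Y) - H(Y) = 2.4868 - 0.9180 = 1.5688 bits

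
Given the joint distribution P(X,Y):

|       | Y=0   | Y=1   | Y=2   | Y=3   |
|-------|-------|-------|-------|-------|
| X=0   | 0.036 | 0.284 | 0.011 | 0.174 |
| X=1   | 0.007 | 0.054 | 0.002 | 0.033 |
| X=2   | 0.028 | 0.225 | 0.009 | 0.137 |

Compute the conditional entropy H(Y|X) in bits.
1.3883 bits

H(Y|X) = H(X,Y) - H(X)

H(X,Y) = -Σ_{x,y} P(x,y) log₂ P(x,y). Per-cell terms -P(x,y)·log₂P(x,y):
  X=0: 0.17265, 0.51575, 0.07157, 0.43897
  X=1: 0.05011, 0.22739, 0.01793, 0.16241
  X=2: 0.14444, 0.48420, 0.06116, 0.39288
Sum of the 12 terms: H(X,Y) = 2.7395 bits

Marginal of X (row sums):
  P(X=0) = 0.036 + 0.284 + 0.011 + 0.174 = 0.505
  P(X=1) = 0.007 + 0.054 + 0.002 + 0.033 = 0.096
  P(X=2) = 0.028 + 0.225 + 0.009 + 0.137 = 0.399
H(X) = -[0.505·log₂(0.505) + 0.096·log₂(0.096) + 0.399·log₂(0.399)]
  = 0.49775 + 0.32456 + 0.52889 = 1.3512 bits

H(Y|X) = H(X,Y) - H(X) = 2.7395 - 1.3512 = 1.3883 bits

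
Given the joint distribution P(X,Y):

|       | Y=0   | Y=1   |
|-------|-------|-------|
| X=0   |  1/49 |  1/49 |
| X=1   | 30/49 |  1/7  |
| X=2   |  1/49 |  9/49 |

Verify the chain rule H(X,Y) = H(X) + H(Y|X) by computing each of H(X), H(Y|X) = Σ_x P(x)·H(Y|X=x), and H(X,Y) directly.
H(X) = 0.9623 bits, H(Y|X) = 0.6649 bits, H(X,Y) = 1.6272 bits

Marginal of X (row sums):
  P(X=0) = 1/49 + 1/49 = 2/49
  P(X=1) = 30/49 + 1/7 = 37/49
  P(X=2) = 1/49 + 9/49 = 10/49
H(X) = -[(2/49)·log₂(2/49) + (37/49)·log₂(37/49) + (10/49)·log₂(10/49)]
  = 0.18836 + 0.30601 + 0.46791 = 0.9623 bits

H(Y|X) = Σ_x P(x)·H(Y|X=x):
  X=0: P(X=0) = 2/49, P(Y|X=0) = (1/2, 1/2) → H(Y|X=0) = 1.00000
  X=1: P(X=1) = 37/49, P(Y|X=1) = (30/37, 7/37) → H(Y|X=1) = 0.69977
  X=2: P(X=2) = 10/49, P(Y|X=2) = (1/10, 9/10) → H(Y|X=2) = 0.46900
H(Y|X) = (2/49)·1.00000 + (37/49)·0.69977 + (10/49)·0.46900 = 0.6649 bits

H(X,Y) = -Σ_{x,y} P(x,y) log₂ P(x,y). Per-cell terms -P(x,y)·log₂P(x,y):
  X=0: 0.11459, 0.11459
  X=1: 0.43336, 0.40105
  X=2: 0.11459, 0.44904
Sum of the 6 terms: H(X,Y) = 1.6272 bits

Chain rule check:
  H(X) + H(Y|X) = 0.9623 + 0.6649 = 1.6272 bits
  H(X,Y) = 1.6272 bits
✓ Chain rule verified.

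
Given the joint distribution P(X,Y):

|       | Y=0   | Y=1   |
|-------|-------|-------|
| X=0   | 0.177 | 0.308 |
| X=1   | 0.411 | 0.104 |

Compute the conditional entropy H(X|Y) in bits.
0.8548 bits

H(X|Y) = H(X,Y) - H(Y)

H(X,Y) = -Σ_{x,y} P(x,y) log₂ P(x,y). Per-cell terms -P(x,y)·log₂P(x,y):
  X=0: 0.44218, 0.52329
  X=1: 0.52723, 0.33960
Sum of the 4 terms: H(X,Y) = 1.8323 bits

Marginal of Y (column sums):
  P(Y=0) = 0.177 + 0.411 = 0.588
  P(Y=1) = 0.308 + 0.104 = 0.412
H(Y) = -[0.588·log₂(0.588) + 0.412·log₂(0.412)]
  = 0.45047 + 0.52706 = 0.9775 bits

H(X|Y) = H(X,Y) - H(Y) = 1.8323 - 0.9775 = 0.8548 bits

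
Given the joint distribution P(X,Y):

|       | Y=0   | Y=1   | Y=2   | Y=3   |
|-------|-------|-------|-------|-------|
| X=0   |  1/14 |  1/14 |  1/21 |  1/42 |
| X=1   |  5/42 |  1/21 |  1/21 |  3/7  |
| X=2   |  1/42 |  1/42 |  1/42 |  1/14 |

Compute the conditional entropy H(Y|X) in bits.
1.5592 bits

H(Y|X) = H(X,Y) - H(X)

H(X,Y) = -Σ_{x,y} P(x,y) log₂ P(x,y). Per-cell terms -P(x,y)·log₂P(x,y):
  X=0: 0.27195, 0.27195, 0.20916, 0.12839
  X=1: 0.36552, 0.20916, 0.20916, 0.52388
  X=2: 0.12839, 0.12839, 0.12839, 0.27195
Sum of the 12 terms: H(X,Y) = 2.8463 bits

Marginal of X (row sums):
  P(X=0) = 1/14 + 1/14 + 1/21 + 1/42 = 3/14
  P(X=1) = 5/42 + 1/21 + 1/21 + 3/7 = 9/14
  P(X=2) = 1/42 + 1/42 + 1/42 + 1/14 = 1/7
H(X) = -[(3/14)·log₂(3/14) + (9/14)·log₂(9/14) + (1/7)·log₂(1/7)]
  = 0.47623 + 0.40978 + 0.40105 = 1.2871 bits

H(Y|X) = H(X,Y) - H(X) = 2.8463 - 1.2871 = 1.5592 bits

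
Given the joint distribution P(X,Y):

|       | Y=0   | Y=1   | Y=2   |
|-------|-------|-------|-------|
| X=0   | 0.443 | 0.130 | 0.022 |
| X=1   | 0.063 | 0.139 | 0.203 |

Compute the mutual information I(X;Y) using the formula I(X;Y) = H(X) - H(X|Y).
0.3267 bits

I(X;Y) = H(X) - H(X|Y)

Marginal of X (row sums):
  P(X=0) = 0.443 + 0.130 + 0.022 = 0.595
  P(X=1) = 0.063 + 0.139 + 0.203 = 0.405
H(X) = -[0.595·log₂(0.595) + 0.405·log₂(0.405)]
  = 0.4456779 + 0.5281225 = 0.973800 bits

Marginal of Y (column sums):
  P(Y=0) = 0.443 + 0.063 = 0.506
  P(Y=1) = 0.130 + 0.139 = 0.269
  P(Y=2) = 0.022 + 0.203 = 0.225
H(X|Y) = Σ_y P(y)·H(X|Y=y):
  Y=0: P(Y=0) = 0.506, P(X|Y=0) = (443/506, 63/506) → H(X|Y=0) = 0.5421758
  Y=1: P(Y=1) = 0.269, P(X|Y=1) = (130/269, 139/269) → H(X|Y=1) = 0.9991924
  Y=2: P(Y=2) = 0.225, P(X|Y=2) = (22/225, 203/225) → H(X|Y=2) = 0.4619115
H(X|Y) = 0.506·0.5421758 + 0.269·0.9991924 + 0.225·0.4619115 = 0.647054 bits

I(X;Y) = H(X) - H(X|Y) = 0.973800 - 0.647054 = 0.3267 bits

Cross-check via I(X;Y) = H(X) + H(Y) - H(X,Y): computing H(Y) from the column sums and H(X,Y) from the 6 cells in the same way gives H(Y) = 1.491065 bits and H(X,Y) = 2.138119 bits, so
I(X;Y) = 0.973800 + 1.491065 - 2.138119 = 0.3267 bits ✓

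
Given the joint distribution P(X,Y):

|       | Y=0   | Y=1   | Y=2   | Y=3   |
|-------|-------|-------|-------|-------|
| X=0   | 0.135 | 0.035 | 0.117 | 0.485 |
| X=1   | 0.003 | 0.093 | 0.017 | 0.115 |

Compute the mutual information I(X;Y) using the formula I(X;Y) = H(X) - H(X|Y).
0.1488 bits

I(X;Y) = H(X) - H(X|Y)

Marginal of X (row sums):
  P(X=0) = 0.135 + 0.035 + 0.117 + 0.485 = 0.772
  P(X=1) = 0.003 + 0.093 + 0.017 + 0.115 = 0.228
H(X) = -[0.772·log₂(0.772) + 0.228·log₂(0.228)]
  = 0.28821 + 0.48630 = 0.77451 bits

Marginal of Y (column sums):
  P(Y=0) = 0.135 + 0.003 = 0.138
  P(Y=1) = 0.035 + 0.093 = 0.128
  P(Y=2) = 0.117 + 0.017 = 0.134
  P(Y=3) = 0.485 + 0.115 = 0.600
H(X|Y) = Σ_y P(y)·H(X|Y=y):
  Y=0: P(Y=0) = 0.138, P(X|Y=0) = (45/46, 1/46) → H(X|Y=0) = 0.15110
  Y=1: P(Y=1) = 0.128, P(X|Y=1) = (35/128, 93/128) → H(X|Y=1) = 0.84635
  Y=2: P(Y=2) = 0.134, P(X|Y=2) = (117/134, 17/134) → H(X|Y=2) = 0.54878
  Y=3: P(Y=3) = 0.600, P(X|Y=3) = (97/120, 23/120) → H(X|Y=3) = 0.70495
H(X|Y) = 0.138·0.15110 + 0.128·0.84635 + 0.134·0.54878 + 0.600·0.70495 = 0.62569 bits

I(X;Y) = H(X) - H(X|Y) = 0.77451 - 0.62569 = 0.1488 bits

Cross-check via I(X;Y) = H(X) + H(Y) - H(X,Y): computing H(Y) from the column sums and H(X,Y) from the 8 cells in the same way gives H(Y) = 1.60466 bits and H(X,Y) = 2.23035 bits, so
I(X;Y) = 0.77451 + 1.60466 - 2.23035 = 0.1488 bits ✓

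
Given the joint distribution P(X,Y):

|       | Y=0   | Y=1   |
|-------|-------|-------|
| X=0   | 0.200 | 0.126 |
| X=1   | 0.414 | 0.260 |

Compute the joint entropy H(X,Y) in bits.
1.8730 bits

H(X,Y) = -Σ_{x,y} P(x,y) log₂ P(x,y). Per-cell terms -P(x,y)·log₂P(x,y):
  X=0: 0.4644, 0.3766
  X=1: 0.5267, 0.5053
Sum of the 4 terms: H(X,Y) = 1.8730 bits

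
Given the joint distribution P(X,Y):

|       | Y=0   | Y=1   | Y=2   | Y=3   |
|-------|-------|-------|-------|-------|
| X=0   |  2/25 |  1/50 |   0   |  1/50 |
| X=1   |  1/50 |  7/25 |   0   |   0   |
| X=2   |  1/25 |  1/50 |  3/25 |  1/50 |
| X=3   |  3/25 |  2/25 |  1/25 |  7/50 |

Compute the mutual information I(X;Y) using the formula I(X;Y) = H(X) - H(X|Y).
0.6210 bits

I(X;Y) = H(X) - H(X|Y)

Marginal of X (row sums):
  P(X=0) = 2/25 + 1/50 + 0 + 1/50 = 3/25
  P(X=1) = 1/50 + 7/25 + 0 + 0 = 3/10
  P(X=2) = 1/25 + 1/50 + 3/25 + 1/50 = 1/5
  P(X=3) = 3/25 + 2/25 + 1/25 + 7/50 = 19/50
H(X) = -[(3/25)·log₂(3/25) + (3/10)·log₂(3/10) + (1/5)·log₂(1/5) + (19/50)·log₂(19/50)]
  = 0.36707 + 0.52109 + 0.46439 + 0.53045 = 1.8830 bits

Marginal of Y (column sums):
  P(Y=0) = 2/25 + 1/50 + 1/25 + 3/25 = 13/50
  P(Y=1) = 1/50 + 7/25 + 1/50 + 2/25 = 2/5
  P(Y=2) = 0 + 0 + 3/25 + 1/25 = 4/25
  P(Y=3) = 1/50 + 0 + 1/50 + 7/50 = 9/50
H(X|Y) = Σ_y P(y)·H(X|Y=y):
  Y=0: P(Y=0) = 13/50, P(X|Y=0) = (4/13, 1/13, 2/13, 6/13) → H(X|Y=0) = 1.73815
  Y=1: P(Y=1) = 2/5, P(X|Y=1) = (1/20, 7/10, 1/20, 1/5) → H(X|Y=1) = 1.25678
  Y=2: P(Y=2) = 4/25, P(X|Y=2) = (0, 0, 3/4, 1/4) → H(X|Y=2) = 0.81128
  Y=3: P(Y=3) = 9/50, P(X|Y=3) = (1/9, 0, 1/9, 7/9) → H(X|Y=3) = 0.98643
H(X|Y) = (13/50)·1.73815 + (2/5)·1.25678 + (4/25)·0.81128 + (9/50)·0.98643 = 1.2620 bits

I(X;Y) = H(X) - H(X|Y) = 1.8830 - 1.2620 = 0.6210 bits

Cross-check via I(X;Y) = H(X) + H(Y) - H(X,Y): computing H(Y) from the column sums and H(X,Y) from the 16 cells in the same way gives H(Y) = 1.9024 bits and H(X,Y) = 3.1644 bits, so
I(X;Y) = 1.8830 + 1.9024 - 3.1644 = 0.6210 bits ✓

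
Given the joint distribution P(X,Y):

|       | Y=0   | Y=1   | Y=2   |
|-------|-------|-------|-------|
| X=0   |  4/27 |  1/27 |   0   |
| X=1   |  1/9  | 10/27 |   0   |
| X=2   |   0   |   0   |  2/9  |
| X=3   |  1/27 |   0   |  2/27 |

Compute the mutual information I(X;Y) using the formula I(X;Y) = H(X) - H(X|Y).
0.9567 bits

I(X;Y) = H(X) - H(X|Y)

Marginal of X (row sums):
  P(X=0) = 4/27 + 1/27 + 0 = 5/27
  P(X=1) = 1/9 + 10/27 + 0 = 13/27
  P(X=2) = 0 + 0 + 2/9 = 2/9
  P(X=3) = 1/27 + 0 + 2/27 = 1/9
H(X) = -[(5/27)·log₂(5/27) + (13/27)·log₂(13/27) + (2/9)·log₂(2/9) + (1/9)·log₂(1/9)]
  = 0.450548 + 0.507697 + 0.482206 + 0.352214 = 1.792665 bits

Marginal of Y (column sums):
  P(Y=0) = 4/27 + 1/9 + 0 + 1/27 = 8/27
  P(Y=1) = 1/27 + 10/27 + 0 + 0 = 11/27
  P(Y=2) = 0 + 0 + 2/9 + 2/27 = 8/27
H(X|Y) = Σ_y P(y)·H(X|Y=y):
  Y=0: P(Y=0) = 8/27, P(X|Y=0) = (1/2, 3/8, 0, 1/8) → H(X|Y=0) = 1.405639
  Y=1: P(Y=1) = 11/27, P(X|Y=1) = (1/11, 10/11, 0, 0) → H(X|Y=1) = 0.439497
  Y=2: P(Y=2) = 8/27, P(X|Y=2) = (0, 0, 3/4, 1/4) → H(X|Y=2) = 0.811278
H(X|Y) = (8/27)·1.405639 + (11/27)·0.439497 + (8/27)·0.811278 = 0.835919 bits

I(X;Y) = H(X) - H(X|Y) = 1.792665 - 0.835919 = 0.9567 bits

Cross-check via I(X;Y) = H(X) + H(Y) - H(X,Y): computing H(Y) from the column sums and H(X,Y) from the 12 cells in the same way gives H(Y) = 1.567712 bits and H(X,Y) = 2.403630 bits, so
I(X;Y) = 1.792665 + 1.567712 - 2.403630 = 0.9567 bits ✓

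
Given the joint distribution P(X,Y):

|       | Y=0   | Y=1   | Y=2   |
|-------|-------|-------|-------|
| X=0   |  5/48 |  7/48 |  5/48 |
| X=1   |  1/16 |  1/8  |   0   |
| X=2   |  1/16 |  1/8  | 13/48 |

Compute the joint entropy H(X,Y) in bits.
2.8453 bits

H(X,Y) = -Σ_{x,y} P(x,y) log₂ P(x,y). Per-cell terms -P(x,y)·log₂P(x,y):
  X=0: 0.3399, 0.4051, 0.3399
  X=1: 0.2500, 0.3750, 0.0000
  X=2: 0.2500, 0.3750, 0.5104
  (cells with P = 0 contribute 0)
Sum of the 9 terms: H(X,Y) = 2.8453 bits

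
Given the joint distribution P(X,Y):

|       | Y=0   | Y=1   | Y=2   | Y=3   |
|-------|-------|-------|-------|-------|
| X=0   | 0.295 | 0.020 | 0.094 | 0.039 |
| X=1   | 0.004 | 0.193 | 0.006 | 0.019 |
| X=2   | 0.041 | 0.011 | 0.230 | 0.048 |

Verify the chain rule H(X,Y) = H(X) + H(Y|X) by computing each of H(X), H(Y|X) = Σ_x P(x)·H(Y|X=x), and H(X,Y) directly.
H(X) = 1.5288 bits, H(Y|X) = 1.2081 bits, H(X,Y) = 2.7369 bits

Marginal of X (row sums):
  P(X=0) = 0.295 + 0.020 + 0.094 + 0.039 = 0.448
  P(X=1) = 0.004 + 0.193 + 0.006 + 0.019 = 0.222
  P(X=2) = 0.041 + 0.011 + 0.230 + 0.048 = 0.330
H(X) = -[0.448·log₂(0.448) + 0.222·log₂(0.222) + 0.330·log₂(0.330)]
  = 0.51898 + 0.48204 + 0.52782 = 1.5288 bits

H(Y|X) = Σ_x P(x)·H(Y|X=x):
  X=0: P(X=0) = 0.448, P(Y|X=0) = (295/448, 5/112, 47/224, 39/448) → H(Y|X=0) = 1.37644
  X=1: P(X=1) = 0.222, P(Y|X=1) = (2/111, 193/222, 1/37, 19/222) → H(Y|X=1) = 0.72431
  X=2: P(X=2) = 0.330, P(Y|X=2) = (41/330, 1/30, 23/33, 8/55) → H(Y|X=2) = 1.30495
H(Y|X) = 0.448·1.37644 + 0.222·0.72431 + 0.330·1.30495 = 1.2081 bits

H(X,Y) = -Σ_{x,y} P(x,y) log₂ P(x,y). Per-cell terms -P(x,y)·log₂P(x,y):
  X=0: 0.51956, 0.11288, 0.32065, 0.18253
  X=1: 0.03186, 0.45805, 0.04428, 0.10864
  X=2: 0.18894, 0.07157, 0.48767, 0.21028
Sum of the 12 terms: H(X,Y) = 2.7369 bits

Chain rule check:
  H(X) + H(Y|X) = 1.5288 + 1.2081 = 2.7369 bits
  H(X,Y) = 2.7369 bits
✓ Chain rule verified.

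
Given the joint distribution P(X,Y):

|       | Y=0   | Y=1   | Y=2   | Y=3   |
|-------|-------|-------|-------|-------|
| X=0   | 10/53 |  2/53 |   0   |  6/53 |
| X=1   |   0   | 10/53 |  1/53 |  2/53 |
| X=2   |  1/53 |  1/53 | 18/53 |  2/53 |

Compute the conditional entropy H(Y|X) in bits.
1.0993 bits

H(Y|X) = H(X,Y) - H(X)

H(X,Y) = -Σ_{x,y} P(x,y) log₂ P(x,y). Per-cell terms -P(x,y)·log₂P(x,y):
  X=0: 0.45396, 0.17841, 0.00000, 0.35581
  X=1: 0.00000, 0.45396, 0.10807, 0.17841
  X=2: 0.10807, 0.10807, 0.52913, 0.17841
  (cells with P = 0 contribute 0)
Sum of the 12 terms: H(X,Y) = 2.6523 bits

Marginal of X (row sums):
  P(X=0) = 10/53 + 2/53 + 0 + 6/53 = 18/53
  P(X=1) = 0 + 10/53 + 1/53 + 2/53 = 13/53
  P(X=2) = 1/53 + 1/53 + 18/53 + 2/53 = 22/53
H(X) = -[(18/53)·log₂(18/53) + (13/53)·log₂(13/53) + (22/53)·log₂(22/53)]
  = 0.52913 + 0.49731 + 0.52654 = 1.5530 bits

H(Y|X) = H(X,Y) - H(X) = 2.6523 - 1.5530 = 1.0993 bits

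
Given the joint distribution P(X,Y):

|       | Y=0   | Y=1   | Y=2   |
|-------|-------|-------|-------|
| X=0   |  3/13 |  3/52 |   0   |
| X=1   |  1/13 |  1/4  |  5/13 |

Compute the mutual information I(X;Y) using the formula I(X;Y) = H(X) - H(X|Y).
0.4029 bits

I(X;Y) = H(X) - H(X|Y)

Marginal of X (row sums):
  P(X=0) = 3/13 + 3/52 + 0 = 15/52
  P(X=1) = 1/13 + 1/4 + 5/13 = 37/52
H(X) = -[(15/52)·log₂(15/52) + (37/52)·log₂(37/52)]
  = 0.51737 + 0.34936 = 0.86673 bits

Marginal of Y (column sums):
  P(Y=0) = 3/13 + 1/13 = 4/13
  P(Y=1) = 3/52 + 1/4 = 4/13
  P(Y=2) = 0 + 5/13 = 5/13
H(X|Y) = Σ_y P(y)·H(X|Y=y):
  Y=0: P(Y=0) = 4/13, P(X|Y=0) = (3/4, 1/4) → H(X|Y=0) = 0.81128
  Y=1: P(Y=1) = 4/13, P(X|Y=1) = (3/16, 13/16) → H(X|Y=1) = 0.69621
  Y=2: P(Y=2) = 5/13, P(X|Y=2) = (0, 1) → H(X|Y=2) = 0.00000
H(X|Y) = (4/13)·0.81128 + (4/13)·0.69621 + (5/13)·0.00000 = 0.46384 bits

I(X;Y) = H(X) - H(X|Y) = 0.86673 - 0.46384 = 0.4029 bits

Cross-check via I(X;Y) = H(X) + H(Y) - H(X,Y): computing H(Y) from the column sums and H(X,Y) from the 6 cells in the same way gives H(Y) = 1.57662 bits and H(X,Y) = 2.04046 bits, so
I(X;Y) = 0.86673 + 1.57662 - 2.04046 = 0.4029 bits ✓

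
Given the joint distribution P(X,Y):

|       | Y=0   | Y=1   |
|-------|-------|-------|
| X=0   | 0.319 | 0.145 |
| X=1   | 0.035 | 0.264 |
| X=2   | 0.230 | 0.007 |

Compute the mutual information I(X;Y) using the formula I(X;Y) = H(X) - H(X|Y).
0.3625 bits

I(X;Y) = H(X) - H(X|Y)

Marginal of X (row sums):
  P(X=0) = 0.319 + 0.145 = 0.464
  P(X=1) = 0.035 + 0.264 = 0.299
  P(X=2) = 0.230 + 0.007 = 0.237
H(X) = -[0.464·log₂(0.464) + 0.299·log₂(0.299) + 0.237·log₂(0.237)]
  = 0.51402 + 0.52079 + 0.49226 = 1.52707 bits

Marginal of Y (column sums):
  P(Y=0) = 0.319 + 0.035 + 0.230 = 0.584
  P(Y=1) = 0.145 + 0.264 + 0.007 = 0.416
H(X|Y) = Σ_y P(y)·H(X|Y=y):
  Y=0: P(Y=0) = 0.584, P(X|Y=0) = (319/584, 35/584, 115/292) → H(X|Y=0) = 1.24934
  Y=1: P(Y=1) = 0.416, P(X|Y=1) = (145/416, 33/52, 7/416) → H(X|Y=1) = 1.04549
H(X|Y) = 0.584·1.24934 + 0.416·1.04549 = 1.16454 bits

I(X;Y) = H(X) - H(X|Y) = 1.52707 - 1.16454 = 0.3625 bits

Cross-check via I(X;Y) = H(X) + H(Y) - H(X,Y): computing H(Y) from the column sums and H(X,Y) from the 6 cells in the same way gives H(Y) = 0.97954 bits and H(X,Y) = 2.14408 bits, so
I(X;Y) = 1.52707 + 0.97954 - 2.14408 = 0.3625 bits ✓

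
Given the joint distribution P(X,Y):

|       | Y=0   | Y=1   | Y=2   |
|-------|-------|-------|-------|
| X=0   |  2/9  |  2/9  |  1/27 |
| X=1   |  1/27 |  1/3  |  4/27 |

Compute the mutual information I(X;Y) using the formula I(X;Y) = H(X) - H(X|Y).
0.1725 bits

I(X;Y) = H(X) - H(X|Y)

Marginal of X (row sums):
  P(X=0) = 2/9 + 2/9 + 1/27 = 13/27
  P(X=1) = 1/27 + 1/3 + 4/27 = 14/27
H(X) = -[(13/27)·log₂(13/27) + (14/27)·log₂(14/27)]
  = 0.5077 + 0.4913 = 0.9990 bits

Marginal of Y (column sums):
  P(Y=0) = 2/9 + 1/27 = 7/27
  P(Y=1) = 2/9 + 1/3 = 5/9
  P(Y=2) = 1/27 + 4/27 = 5/27
H(X|Y) = Σ_y P(y)·H(X|Y=y):
  Y=0: P(Y=0) = 7/27, P(X|Y=0) = (6/7, 1/7) → H(X|Y=0) = 0.5917
  Y=1: P(Y=1) = 5/9, P(X|Y=1) = (2/5, 3/5) → H(X|Y=1) = 0.9710
  Y=2: P(Y=2) = 5/27, P(X|Y=2) = (1/5, 4/5) → H(X|Y=2) = 0.7219
H(X|Y) = (7/27)·0.5917 + (5/9)·0.9710 + (5/27)·0.7219 = 0.8265 bits

I(X;Y) = H(X) - H(X|Y) = 0.9990 - 0.8265 = 0.1725 bits

Cross-check via I(X;Y) = H(X) + H(Y) - H(X,Y): computing H(Y) from the column sums and H(X,Y) from the 6 cells in the same way gives H(Y) = 1.4266 bits and H(X,Y) = 2.2531 bits, so
I(X;Y) = 0.9990 + 1.4266 - 2.2531 = 0.1725 bits ✓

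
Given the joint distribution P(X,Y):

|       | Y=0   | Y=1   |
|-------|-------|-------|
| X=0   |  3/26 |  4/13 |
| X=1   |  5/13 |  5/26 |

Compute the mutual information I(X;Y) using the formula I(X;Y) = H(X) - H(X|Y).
0.1126 bits

I(X;Y) = H(X) - H(X|Y)

Marginal of X (row sums):
  P(X=0) = 3/26 + 4/13 = 11/26
  P(X=1) = 5/13 + 5/26 = 15/26
H(X) = -[(11/26)·log₂(11/26) + (15/26)·log₂(15/26)]
  = 0.52504 + 0.45782 = 0.9829 bits

Marginal of Y (column sums):
  P(Y=0) = 3/26 + 5/13 = 1/2
  P(Y=1) = 4/13 + 5/26 = 1/2
H(X|Y) = Σ_y P(y)·H(X|Y=y):
  Y=0: P(Y=0) = 1/2, P(X|Y=0) = (3/13, 10/13) → H(X|Y=0) = 0.77935
  Y=1: P(Y=1) = 1/2, P(X|Y=1) = (8/13, 5/13) → H(X|Y=1) = 0.96124
H(X|Y) = (1/2)·0.77935 + (1/2)·0.96124 = 0.8703 bits

I(X;Y) = H(X) - H(X|Y) = 0.9829 - 0.8703 = 0.1126 bits

Cross-check via I(X;Y) = H(X) + H(Y) - H(X,Y): computing H(Y) from the column sums and H(X,Y) from the 4 cells in the same way gives H(Y) = 1.0000 bits and H(X,Y) = 1.8703 bits, so
I(X;Y) = 0.9829 + 1.0000 - 1.8703 = 0.1126 bits ✓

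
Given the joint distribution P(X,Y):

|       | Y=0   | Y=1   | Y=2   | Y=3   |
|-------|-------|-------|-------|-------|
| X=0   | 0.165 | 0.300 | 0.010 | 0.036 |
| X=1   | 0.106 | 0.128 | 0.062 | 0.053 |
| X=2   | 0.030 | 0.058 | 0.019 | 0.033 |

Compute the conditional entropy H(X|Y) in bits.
1.3341 bits

H(X|Y) = H(X,Y) - H(Y)

H(X,Y) = -Σ_{x,y} P(x,y) log₂ P(x,y). Per-cell terms -P(x,y)·log₂P(x,y):
  X=0: 0.4289112, 0.5210897, 0.0664386, 0.1726509
  X=1: 0.3432136, 0.3796204, 0.2487185, 0.2246068
  X=2: 0.1517668, 0.2382526, 0.1086393, 0.1624059
Sum of the 12 terms: H(X,Y) = 3.046314 bits

Marginal of Y (column sums):
  P(Y=0) = 0.165 + 0.106 + 0.030 = 0.301
  P(Y=1) = 0.300 + 0.128 + 0.058 = 0.486
  P(Y=2) = 0.010 + 0.062 + 0.019 = 0.091
  P(Y=3) = 0.036 + 0.053 + 0.033 = 0.122
H(Y) = -[0.301·log₂(0.301) + 0.486·log₂(0.486) + 0.091·log₂(0.091) + 0.122·log₂(0.122)]
  = 0.5213815 + 0.5059123 + 0.3146771 + 0.3702757 = 1.712247 bits

H(X|Y) = H(X,Y) - H(Y) = 3.046314 - 1.712247 = 1.3341 bits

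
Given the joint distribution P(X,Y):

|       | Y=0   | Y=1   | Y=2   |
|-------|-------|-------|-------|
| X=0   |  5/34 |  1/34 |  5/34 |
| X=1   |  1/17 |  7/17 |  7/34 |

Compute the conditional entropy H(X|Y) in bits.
0.6794 bits

H(X|Y) = H(X,Y) - H(Y)

H(X,Y) = -Σ_{x,y} P(x,y) log₂ P(x,y). Per-cell terms -P(x,y)·log₂P(x,y):
  X=0: 0.40670, 0.14963, 0.40670
  X=1: 0.24044, 0.52710, 0.46943
Sum of the 6 terms: H(X,Y) = 2.2000 bits

Marginal of Y (column sums):
  P(Y=0) = 5/34 + 1/17 = 7/34
  P(Y=1) = 1/34 + 7/17 = 15/34
  P(Y=2) = 5/34 + 7/34 = 6/17
H(Y) = -[(7/34)·log₂(7/34) + (15/34)·log₂(15/34) + (6/17)·log₂(6/17)]
  = 0.46943 + 0.52084 + 0.53029 = 1.5206 bits

H(X|Y) = H(X,Y) - H(Y) = 2.2000 - 1.5206 = 0.6794 bits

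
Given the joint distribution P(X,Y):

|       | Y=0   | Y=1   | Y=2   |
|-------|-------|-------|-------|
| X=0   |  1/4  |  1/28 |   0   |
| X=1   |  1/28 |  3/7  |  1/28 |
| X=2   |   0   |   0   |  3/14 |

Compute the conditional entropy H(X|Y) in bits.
0.4849 bits

H(X|Y) = H(X,Y) - H(Y)

H(X,Y) = -Σ_{x,y} P(x,y) log₂ P(x,y). Per-cell terms -P(x,y)·log₂P(x,y):
  X=0: 0.5000, 0.1717, 0.0000
  X=1: 0.1717, 0.5239, 0.1717
  X=2: 0.0000, 0.0000, 0.4762
  (cells with P = 0 contribute 0)
Sum of the 9 terms: H(X,Y) = 2.0152 bits

Marginal of Y (column sums):
  P(Y=0) = 1/4 + 1/28 + 0 = 2/7
  P(Y=1) = 1/28 + 3/7 + 0 = 13/28
  P(Y=2) = 0 + 1/28 + 3/14 = 1/4
H(Y) = -[(2/7)·log₂(2/7) + (13/28)·log₂(13/28) + (1/4)·log₂(1/4)]
  = 0.5164 + 0.5139 + 0.5000 = 1.5303 bits

H(X|Y) = H(X,Y) - H(Y) = 2.0152 - 1.5303 = 0.4849 bits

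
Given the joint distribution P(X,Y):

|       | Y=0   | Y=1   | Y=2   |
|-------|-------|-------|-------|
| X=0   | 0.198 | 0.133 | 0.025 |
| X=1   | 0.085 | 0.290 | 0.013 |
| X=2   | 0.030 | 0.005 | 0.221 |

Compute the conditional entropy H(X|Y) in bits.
1.0024 bits

H(X|Y) = H(X,Y) - H(Y)

H(X,Y) = -Σ_{x,y} P(x,y) log₂ P(x,y). Per-cell terms -P(x,y)·log₂P(x,y):
  X=0: 0.46261, 0.38710, 0.13305
  X=1: 0.30229, 0.51790, 0.08145
  X=2: 0.15177, 0.03822, 0.48131
Sum of the 9 terms: H(X,Y) = 2.5557 bits

Marginal of Y (column sums):
  P(Y=0) = 0.198 + 0.085 + 0.030 = 0.313
  P(Y=1) = 0.133 + 0.290 + 0.005 = 0.428
  P(Y=2) = 0.025 + 0.013 + 0.221 = 0.259
H(Y) = -[0.313·log₂(0.313) + 0.428·log₂(0.428) + 0.259·log₂(0.259)]
  = 0.52451 + 0.52401 + 0.50478 = 1.5533 bits

H(X|Y) = H(X,Y) - H(Y) = 2.5557 - 1.5533 = 1.0024 bits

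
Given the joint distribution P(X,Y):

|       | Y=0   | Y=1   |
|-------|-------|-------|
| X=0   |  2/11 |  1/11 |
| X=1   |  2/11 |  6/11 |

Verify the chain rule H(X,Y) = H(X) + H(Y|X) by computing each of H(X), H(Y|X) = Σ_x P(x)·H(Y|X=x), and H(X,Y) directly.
H(X) = 0.8454 bits, H(Y|X) = 0.8405 bits, H(X,Y) = 1.6858 bits

Marginal of X (row sums):
  P(X=0) = 2/11 + 1/11 = 3/11
  P(X=1) = 2/11 + 6/11 = 8/11
H(X) = -[(3/11)·log₂(3/11) + (8/11)·log₂(8/11)]
  = 0.511219 + 0.334132 = 0.8454 bits

H(Y|X) = Σ_x P(x)·H(Y|X=x):
  X=0: P(X=0) = 3/11, P(Y|X=0) = (2/3, 1/3) → H(Y|X=0) = 0.918296
  X=1: P(X=1) = 8/11, P(Y|X=1) = (1/4, 3/4) → H(Y|X=1) = 0.811278
H(Y|X) = (3/11)·0.918296 + (8/11)·0.811278 = 0.8405 bits

H(X,Y) = -Σ_{x,y} P(x,y) log₂ P(x,y). Per-cell terms -P(x,y)·log₂P(x,y):
  X=0: 0.447169, 0.314494
  X=1: 0.447169, 0.476983
Sum of the 4 terms: H(X,Y) = 1.6858 bits

Chain rule check:
  H(X) + H(Y|X) = 0.8454 + 0.8405 = 1.6859 bits
  H(X,Y) = 1.6858 bits
✓ Chain rule verified (Δ = 0.0001 is 4-dp rounding noise: each of the three values was rounded independently).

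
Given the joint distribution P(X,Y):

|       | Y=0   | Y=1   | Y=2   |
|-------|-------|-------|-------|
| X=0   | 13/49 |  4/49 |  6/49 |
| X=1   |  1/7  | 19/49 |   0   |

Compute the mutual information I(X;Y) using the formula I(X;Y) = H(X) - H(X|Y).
0.3032 bits

I(X;Y) = H(X) - H(X|Y)

Marginal of X (row sums):
  P(X=0) = 13/49 + 4/49 + 6/49 = 23/49
  P(X=1) = 1/7 + 19/49 + 0 = 26/49
H(X) = -[(23/49)·log₂(23/49) + (26/49)·log₂(26/49)]
  = 0.512171 + 0.485123 = 0.997294 bits

Marginal of Y (column sums):
  P(Y=0) = 13/49 + 1/7 = 20/49
  P(Y=1) = 4/49 + 19/49 = 23/49
  P(Y=2) = 6/49 + 0 = 6/49
H(X|Y) = Σ_y P(y)·H(X|Y=y):
  Y=0: P(Y=0) = 20/49, P(X|Y=0) = (13/20, 7/20) → H(X|Y=0) = 0.934068
  Y=1: P(Y=1) = 23/49, P(X|Y=1) = (4/23, 19/23) → H(X|Y=1) = 0.666578
  Y=2: P(Y=2) = 6/49, P(X|Y=2) = (1, 0) → H(X|Y=2) = 0.000000
H(X|Y) = (20/49)·0.934068 + (23/49)·0.666578 + (6/49)·0.000000 = 0.694136 bits

I(X;Y) = H(X) - H(X|Y) = 0.997294 - 0.694136 = 0.3032 bits

Cross-check via I(X;Y) = H(X) + H(Y) - H(X,Y): computing H(Y) from the column sums and H(X,Y) from the 6 cells in the same way gives H(Y) = 1.410827 bits and H(X,Y) = 2.104963 bits, so
I(X;Y) = 0.997294 + 1.410827 - 2.104963 = 0.3032 bits ✓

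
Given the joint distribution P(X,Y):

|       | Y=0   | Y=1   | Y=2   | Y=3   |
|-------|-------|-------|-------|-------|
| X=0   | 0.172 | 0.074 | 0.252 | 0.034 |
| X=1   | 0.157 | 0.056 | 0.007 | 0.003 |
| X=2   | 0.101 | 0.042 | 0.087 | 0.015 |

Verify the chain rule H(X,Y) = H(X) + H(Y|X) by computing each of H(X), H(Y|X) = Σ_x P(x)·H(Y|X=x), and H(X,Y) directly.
H(X) = 1.4643 bits, H(Y|X) = 1.5685 bits, H(X,Y) = 3.0327 bits

Marginal of X (row sums):
  P(X=0) = 0.172 + 0.074 + 0.252 + 0.034 = 0.532
  P(X=1) = 0.157 + 0.056 + 0.007 + 0.003 = 0.223
  P(X=2) = 0.101 + 0.042 + 0.087 + 0.015 = 0.245
H(X) = -[0.532·log₂(0.532) + 0.223·log₂(0.223) + 0.245·log₂(0.245)]
  = 0.48439 + 0.48277 + 0.49714 = 1.4643 bits

H(Y|X) = Σ_x P(x)·H(Y|X=x):
  X=0: P(X=0) = 0.532, P(Y|X=0) = (43/133, 37/266, 9/19, 17/266) → H(Y|X=0) = 1.68674
  X=1: P(X=1) = 0.223, P(Y|X=1) = (157/223, 56/223, 7/223, 3/223) → H(Y|X=1) = 1.09743
  X=2: P(X=2) = 0.245, P(Y|X=2) = (101/245, 6/35, 87/245, 3/49) → H(Y|X=2) = 1.74033
H(Y|X) = 0.532·1.68674 + 0.223·1.09743 + 0.245·1.74033 = 1.5685 bits

H(X,Y) = -Σ_{x,y} P(x,y) log₂ P(x,y). Per-cell terms -P(x,y)·log₂P(x,y):
  X=0: 0.43680, 0.27797, 0.50110, 0.16586
  X=1: 0.41937, 0.23287, 0.05011, 0.02514
  X=2: 0.33406, 0.19209, 0.30649, 0.09088
Sum of the 12 terms: H(X,Y) = 3.0327 bits

Chain rule check:
  H(X) + H(Y|X) = 1.4643 + 1.5685 = 3.0328 bits
  H(X,Y) = 3.0327 bits
✓ Chain rule verified (Δ = 0.0001 is 4-dp rounding noise: each of the three values was rounded independently).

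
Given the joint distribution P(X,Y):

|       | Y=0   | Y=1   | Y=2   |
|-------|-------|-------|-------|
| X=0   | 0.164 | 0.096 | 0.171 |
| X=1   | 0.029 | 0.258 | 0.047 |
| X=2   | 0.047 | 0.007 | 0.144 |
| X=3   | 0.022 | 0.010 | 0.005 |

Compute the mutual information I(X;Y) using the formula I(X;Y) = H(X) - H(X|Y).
0.3245 bits

I(X;Y) = H(X) - H(X|Y)

Marginal of X (row sums):
  P(X=0) = 0.164 + 0.096 + 0.171 = 0.431
  P(X=1) = 0.029 + 0.258 + 0.047 = 0.334
  P(X=2) = 0.047 + 0.007 + 0.144 = 0.198
  P(X=3) = 0.022 + 0.010 + 0.005 = 0.037
H(X) = -[0.431·log₂(0.431) + 0.334·log₂(0.334) + 0.198·log₂(0.198) + 0.037·log₂(0.037)]
  = 0.523338 + 0.528415 + 0.462613 + 0.175984 = 1.69035 bits

Marginal of Y (column sums):
  P(Y=0) = 0.164 + 0.029 + 0.047 + 0.022 = 0.262
  P(Y=1) = 0.096 + 0.258 + 0.007 + 0.010 = 0.371
  P(Y=2) = 0.171 + 0.047 + 0.144 + 0.005 = 0.367
H(X|Y) = Σ_y P(y)·H(X|Y=y):
  Y=0: P(Y=0) = 0.262, P(X|Y=0) = (82/131, 29/262, 47/262, 11/131) → H(X|Y=0) = 1.519327
  Y=1: P(Y=1) = 0.371, P(X|Y=1) = (96/371, 258/371, 1/53, 10/371) → H(X|Y=1) = 1.117691
  Y=2: P(Y=2) = 0.367, P(X|Y=2) = (171/367, 47/367, 144/367, 5/367) → H(X|Y=2) = 1.507110
H(X|Y) = 0.262·1.519327 + 0.371·1.117691 + 0.367·1.507110 = 1.36584 bits

I(X;Y) = H(X) - H(X|Y) = 1.69035 - 1.36584 = 0.3245 bits

Cross-check via I(X;Y) = H(X) + H(Y) - H(X,Y): computing H(Y) from the column sums and H(X,Y) from the 12 cells in the same way gives H(Y) = 1.56773 bits and H(X,Y) = 2.93357 bits, so
I(X;Y) = 1.69035 + 1.56773 - 2.93357 = 0.3245 bits ✓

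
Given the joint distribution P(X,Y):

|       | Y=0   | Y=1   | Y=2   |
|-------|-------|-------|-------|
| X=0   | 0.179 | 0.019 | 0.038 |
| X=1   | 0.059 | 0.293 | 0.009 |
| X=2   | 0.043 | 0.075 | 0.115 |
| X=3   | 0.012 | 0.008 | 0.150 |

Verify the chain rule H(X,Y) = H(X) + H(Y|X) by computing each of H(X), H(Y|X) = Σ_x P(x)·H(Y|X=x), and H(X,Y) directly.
H(X) = 1.9465 bits, H(Y|X) = 0.9838 bits, H(X,Y) = 2.9303 bits

Marginal of X (row sums):
  P(X=0) = 0.179 + 0.019 + 0.038 = 0.236
  P(X=1) = 0.059 + 0.293 + 0.009 = 0.361
  P(X=2) = 0.043 + 0.075 + 0.115 = 0.233
  P(X=3) = 0.012 + 0.008 + 0.150 = 0.170
H(X) = -[0.236·log₂(0.236) + 0.361·log₂(0.361) + 0.233·log₂(0.233) + 0.170·log₂(0.170)]
  = 0.4916 + 0.5306 + 0.4897 + 0.4346 = 1.9465 bits

H(Y|X) = Σ_x P(x)·H(Y|X=x):
  X=0: P(X=0) = 0.236, P(Y|X=0) = (179/236, 19/236, 19/118) → H(Y|X=0) = 1.0194
  X=1: P(X=1) = 0.361, P(Y|X=1) = (59/361, 293/361, 9/361) → H(Y|X=1) = 0.8043
  X=2: P(X=2) = 0.233, P(Y|X=2) = (43/233, 75/233, 115/233) → H(Y|X=2) = 1.4791
  X=3: P(X=3) = 0.170, P(Y|X=3) = (6/85, 4/85, 15/17) → H(Y|X=3) = 0.6368
H(Y|X) = 0.236·1.0194 + 0.361·0.8043 + 0.233·1.4791 + 0.170·0.6368 = 0.9838 bits

H(X,Y) = -Σ_{x,y} P(x,y) log₂ P(x,y). Per-cell terms -P(x,y)·log₂P(x,y):
  X=0: 0.4443, 0.1086, 0.1793
  X=1: 0.2409, 0.5189, 0.0612
  X=2: 0.1952, 0.2803, 0.3588
  X=3: 0.0766, 0.0557, 0.4105
Sum of the 12 terms: H(X,Y) = 2.9303 bits

Chain rule check:
  H(X) + H(Y|X) = 1.9465 + 0.9838 = 2.9303 bits
  H(X,Y) = 2.9303 bits
✓ Chain rule verified.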